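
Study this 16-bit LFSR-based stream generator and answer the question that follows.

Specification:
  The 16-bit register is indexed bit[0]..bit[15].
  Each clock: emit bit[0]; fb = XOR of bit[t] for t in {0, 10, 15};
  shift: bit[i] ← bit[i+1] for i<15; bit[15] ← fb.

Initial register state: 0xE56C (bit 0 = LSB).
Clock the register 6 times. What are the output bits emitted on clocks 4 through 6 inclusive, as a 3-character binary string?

101

reg_0 = 0xE56C
clock 1: out=0, reg = 0x72B6
clock 2: out=0, reg = 0x395B
clock 3: out=1, reg = 0x9CAD
clock 4: out=1, reg = 0xCE56
clock 5: out=0, reg = 0x672B
clock 6: out=1, reg = 0x3395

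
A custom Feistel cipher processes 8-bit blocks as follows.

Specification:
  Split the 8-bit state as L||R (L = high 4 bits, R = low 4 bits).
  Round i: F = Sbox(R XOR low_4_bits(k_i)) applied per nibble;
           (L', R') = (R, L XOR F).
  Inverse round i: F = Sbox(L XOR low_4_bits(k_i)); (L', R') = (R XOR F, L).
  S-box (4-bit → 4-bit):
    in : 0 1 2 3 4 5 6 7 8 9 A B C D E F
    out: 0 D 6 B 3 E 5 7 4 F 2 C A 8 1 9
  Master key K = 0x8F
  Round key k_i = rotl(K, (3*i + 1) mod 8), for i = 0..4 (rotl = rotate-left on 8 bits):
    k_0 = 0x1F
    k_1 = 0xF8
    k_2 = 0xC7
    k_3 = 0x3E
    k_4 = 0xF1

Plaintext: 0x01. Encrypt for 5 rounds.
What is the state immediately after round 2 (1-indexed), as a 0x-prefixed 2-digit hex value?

s_0 = plaintext = 0x01
s_1 = Round(s_0, k_0) = 0x11
s_2 = Round(s_1, k_1) = 0x1E
s_3 = Round(s_2, k_2) = 0xEE
s_4 = Round(s_3, k_3) = 0xEE
s_5 = Round(s_4, k_4) = 0xE7

0x1E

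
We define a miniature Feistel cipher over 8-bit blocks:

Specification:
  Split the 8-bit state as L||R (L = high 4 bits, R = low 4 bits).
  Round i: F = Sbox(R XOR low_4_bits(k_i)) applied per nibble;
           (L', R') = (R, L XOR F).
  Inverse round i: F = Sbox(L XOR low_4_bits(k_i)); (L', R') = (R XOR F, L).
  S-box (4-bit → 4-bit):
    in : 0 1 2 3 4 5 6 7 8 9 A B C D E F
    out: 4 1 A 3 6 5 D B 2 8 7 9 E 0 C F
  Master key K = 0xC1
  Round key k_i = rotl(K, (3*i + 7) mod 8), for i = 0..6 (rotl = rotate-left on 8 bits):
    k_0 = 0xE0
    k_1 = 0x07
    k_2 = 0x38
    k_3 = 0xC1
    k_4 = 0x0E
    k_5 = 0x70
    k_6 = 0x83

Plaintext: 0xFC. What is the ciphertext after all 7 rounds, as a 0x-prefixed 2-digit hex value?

s_0 = plaintext = 0xFC
s_1 = Round(s_0, k_0) = 0xC1
s_2 = Round(s_1, k_1) = 0x11
s_3 = Round(s_2, k_2) = 0x19
s_4 = Round(s_3, k_3) = 0x93
s_5 = Round(s_4, k_4) = 0x39
s_6 = Round(s_5, k_5) = 0x9B
s_7 = Round(s_6, k_6) = 0xBB

0xBB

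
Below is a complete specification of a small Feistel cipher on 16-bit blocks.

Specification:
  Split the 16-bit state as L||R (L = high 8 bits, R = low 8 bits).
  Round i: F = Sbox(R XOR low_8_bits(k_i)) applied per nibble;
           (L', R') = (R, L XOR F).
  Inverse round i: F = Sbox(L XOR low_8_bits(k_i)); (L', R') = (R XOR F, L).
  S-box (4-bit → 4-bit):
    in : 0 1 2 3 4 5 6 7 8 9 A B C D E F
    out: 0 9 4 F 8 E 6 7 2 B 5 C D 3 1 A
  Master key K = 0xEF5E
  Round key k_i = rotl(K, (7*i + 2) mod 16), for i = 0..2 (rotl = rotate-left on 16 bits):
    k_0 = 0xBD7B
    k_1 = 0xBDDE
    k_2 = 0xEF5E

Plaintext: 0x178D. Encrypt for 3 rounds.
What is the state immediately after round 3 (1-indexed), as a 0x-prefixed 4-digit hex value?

s_0 = plaintext = 0x178D
s_1 = Round(s_0, k_0) = 0x8DB1
s_2 = Round(s_1, k_1) = 0xB1E7
s_3 = Round(s_2, k_2) = 0xE77A

0xE77A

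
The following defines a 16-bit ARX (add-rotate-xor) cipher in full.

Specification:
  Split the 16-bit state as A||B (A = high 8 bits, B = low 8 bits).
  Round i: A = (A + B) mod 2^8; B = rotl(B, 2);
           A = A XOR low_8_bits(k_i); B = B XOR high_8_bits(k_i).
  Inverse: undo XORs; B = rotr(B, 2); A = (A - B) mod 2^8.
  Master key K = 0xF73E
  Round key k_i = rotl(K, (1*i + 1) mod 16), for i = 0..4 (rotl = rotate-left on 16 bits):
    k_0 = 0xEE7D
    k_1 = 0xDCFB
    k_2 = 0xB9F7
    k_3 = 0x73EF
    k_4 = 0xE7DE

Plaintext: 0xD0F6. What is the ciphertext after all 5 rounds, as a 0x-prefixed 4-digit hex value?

s_0 = plaintext = 0xD0F6
s_1 = Round(s_0, k_0) = 0xBB35
s_2 = Round(s_1, k_1) = 0x0B08
s_3 = Round(s_2, k_2) = 0xE499
s_4 = Round(s_3, k_3) = 0x9215
s_5 = Round(s_4, k_4) = 0x79B3

0x79B3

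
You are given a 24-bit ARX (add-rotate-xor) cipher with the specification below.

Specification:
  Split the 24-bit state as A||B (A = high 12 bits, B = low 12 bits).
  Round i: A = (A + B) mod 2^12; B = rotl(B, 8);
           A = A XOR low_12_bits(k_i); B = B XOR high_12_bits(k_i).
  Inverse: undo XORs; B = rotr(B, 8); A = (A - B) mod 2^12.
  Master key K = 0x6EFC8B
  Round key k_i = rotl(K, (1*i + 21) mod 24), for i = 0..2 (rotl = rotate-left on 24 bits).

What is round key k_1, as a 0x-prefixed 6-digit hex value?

K = 0x6EFC8B
k_0 = rotl(K, (1*0+21) mod 24) = rotl(K, 21) = 0x6DDF91
k_1 = rotl(K, (1*1+21) mod 24) = rotl(K, 22) = 0xDBBF22

0xDBBF22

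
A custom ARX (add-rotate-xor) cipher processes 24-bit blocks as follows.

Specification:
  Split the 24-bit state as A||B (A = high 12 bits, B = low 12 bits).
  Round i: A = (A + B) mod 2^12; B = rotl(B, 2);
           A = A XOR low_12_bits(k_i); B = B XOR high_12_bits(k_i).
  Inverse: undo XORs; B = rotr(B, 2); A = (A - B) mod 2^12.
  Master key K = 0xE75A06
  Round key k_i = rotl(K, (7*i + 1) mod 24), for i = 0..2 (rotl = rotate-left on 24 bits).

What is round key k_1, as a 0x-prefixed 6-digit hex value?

0x5A06E7

K = 0xE75A06
k_0 = rotl(K, (7*0+1) mod 24) = rotl(K, 1) = 0xCEB40D
k_1 = rotl(K, (7*1+1) mod 24) = rotl(K, 8) = 0x5A06E7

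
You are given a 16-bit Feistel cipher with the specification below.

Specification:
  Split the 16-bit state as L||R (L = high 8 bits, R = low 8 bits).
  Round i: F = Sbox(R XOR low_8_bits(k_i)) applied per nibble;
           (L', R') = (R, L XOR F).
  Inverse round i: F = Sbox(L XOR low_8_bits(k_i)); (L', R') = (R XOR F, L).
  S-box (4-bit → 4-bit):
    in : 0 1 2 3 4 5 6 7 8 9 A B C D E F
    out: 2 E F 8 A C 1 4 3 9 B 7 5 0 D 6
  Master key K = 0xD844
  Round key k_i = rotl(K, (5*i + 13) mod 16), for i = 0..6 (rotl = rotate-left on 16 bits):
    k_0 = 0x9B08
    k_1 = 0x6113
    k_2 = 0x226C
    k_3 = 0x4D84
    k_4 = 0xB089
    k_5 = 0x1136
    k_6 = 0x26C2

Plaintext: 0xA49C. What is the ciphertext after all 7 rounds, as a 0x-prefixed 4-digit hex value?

0xE8A6

s_0 = plaintext = 0xA49C
s_1 = Round(s_0, k_0) = 0x9C3E
s_2 = Round(s_1, k_1) = 0x3E6C
s_3 = Round(s_2, k_2) = 0x6C1C
s_4 = Round(s_3, k_3) = 0x1CFF
s_5 = Round(s_4, k_4) = 0xFF5D
s_6 = Round(s_5, k_5) = 0x5DE8
s_7 = Round(s_6, k_6) = 0xE8A6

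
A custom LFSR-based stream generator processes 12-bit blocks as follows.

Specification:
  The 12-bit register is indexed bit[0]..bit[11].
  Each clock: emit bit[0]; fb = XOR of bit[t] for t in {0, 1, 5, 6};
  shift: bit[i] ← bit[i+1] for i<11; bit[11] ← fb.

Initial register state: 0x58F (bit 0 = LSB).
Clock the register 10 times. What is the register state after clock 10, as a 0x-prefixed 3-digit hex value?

0xBC9

reg_0 = 0x58F
clock 1: out=1, reg = 0x2C7
clock 2: out=1, reg = 0x963
clock 3: out=1, reg = 0x4B1
clock 4: out=1, reg = 0x258
clock 5: out=0, reg = 0x92C
clock 6: out=0, reg = 0xC96
clock 7: out=0, reg = 0xE4B
clock 8: out=1, reg = 0xF25
clock 9: out=1, reg = 0x792
clock 10: out=0, reg = 0xBC9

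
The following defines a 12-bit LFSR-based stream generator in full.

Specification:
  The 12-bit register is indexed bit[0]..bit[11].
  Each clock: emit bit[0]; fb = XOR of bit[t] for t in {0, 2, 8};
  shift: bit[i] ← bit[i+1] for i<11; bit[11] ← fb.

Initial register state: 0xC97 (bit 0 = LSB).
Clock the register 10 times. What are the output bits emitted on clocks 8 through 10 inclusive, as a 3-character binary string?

100

reg_0 = 0xC97
clock 1: out=1, reg = 0x64B
clock 2: out=1, reg = 0xB25
clock 3: out=1, reg = 0xD92
clock 4: out=0, reg = 0xEC9
clock 5: out=1, reg = 0xF64
clock 6: out=0, reg = 0x7B2
clock 7: out=0, reg = 0xBD9
clock 8: out=1, reg = 0x5EC
clock 9: out=0, reg = 0x2F6
clock 10: out=0, reg = 0x97B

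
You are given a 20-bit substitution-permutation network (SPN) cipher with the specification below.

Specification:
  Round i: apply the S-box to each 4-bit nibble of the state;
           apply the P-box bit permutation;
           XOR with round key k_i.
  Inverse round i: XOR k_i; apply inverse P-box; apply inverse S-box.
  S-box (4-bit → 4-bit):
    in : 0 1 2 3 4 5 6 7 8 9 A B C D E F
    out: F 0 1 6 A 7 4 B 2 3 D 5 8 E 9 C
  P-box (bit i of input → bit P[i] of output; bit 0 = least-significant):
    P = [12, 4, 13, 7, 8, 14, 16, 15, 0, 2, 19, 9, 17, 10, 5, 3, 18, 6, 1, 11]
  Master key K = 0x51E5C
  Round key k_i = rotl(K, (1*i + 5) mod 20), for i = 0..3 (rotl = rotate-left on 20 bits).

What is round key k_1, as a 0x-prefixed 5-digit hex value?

0x79714

K = 0x51E5C
k_0 = rotl(K, (1*0+5) mod 20) = rotl(K, 5) = 0x3CB8A
k_1 = rotl(K, (1*1+5) mod 20) = rotl(K, 6) = 0x79714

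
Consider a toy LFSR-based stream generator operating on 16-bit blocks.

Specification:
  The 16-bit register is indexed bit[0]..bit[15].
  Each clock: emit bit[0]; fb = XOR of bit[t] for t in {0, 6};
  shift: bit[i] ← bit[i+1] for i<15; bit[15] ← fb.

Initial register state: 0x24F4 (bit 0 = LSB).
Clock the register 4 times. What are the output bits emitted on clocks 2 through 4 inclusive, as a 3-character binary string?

010

reg_0 = 0x24F4
clock 1: out=0, reg = 0x927A
clock 2: out=0, reg = 0xC93D
clock 3: out=1, reg = 0xE49E
clock 4: out=0, reg = 0x724F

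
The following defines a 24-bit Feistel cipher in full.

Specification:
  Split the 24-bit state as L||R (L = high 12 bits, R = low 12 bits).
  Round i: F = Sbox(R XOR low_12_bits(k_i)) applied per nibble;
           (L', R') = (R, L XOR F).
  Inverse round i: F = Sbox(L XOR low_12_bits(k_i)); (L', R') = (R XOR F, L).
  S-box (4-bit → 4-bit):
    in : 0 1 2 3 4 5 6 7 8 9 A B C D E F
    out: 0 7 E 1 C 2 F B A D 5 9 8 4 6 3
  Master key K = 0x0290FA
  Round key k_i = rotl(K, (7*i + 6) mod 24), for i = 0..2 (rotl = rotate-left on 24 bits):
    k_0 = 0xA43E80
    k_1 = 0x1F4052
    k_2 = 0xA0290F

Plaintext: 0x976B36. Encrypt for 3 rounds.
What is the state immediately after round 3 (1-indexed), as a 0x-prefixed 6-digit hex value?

s_0 = plaintext = 0x976B36
s_1 = Round(s_0, k_0) = 0xB36BE9
s_2 = Round(s_1, k_1) = 0xBE92AF
s_3 = Round(s_2, k_2) = 0x2AF2B9

0x2AF2B9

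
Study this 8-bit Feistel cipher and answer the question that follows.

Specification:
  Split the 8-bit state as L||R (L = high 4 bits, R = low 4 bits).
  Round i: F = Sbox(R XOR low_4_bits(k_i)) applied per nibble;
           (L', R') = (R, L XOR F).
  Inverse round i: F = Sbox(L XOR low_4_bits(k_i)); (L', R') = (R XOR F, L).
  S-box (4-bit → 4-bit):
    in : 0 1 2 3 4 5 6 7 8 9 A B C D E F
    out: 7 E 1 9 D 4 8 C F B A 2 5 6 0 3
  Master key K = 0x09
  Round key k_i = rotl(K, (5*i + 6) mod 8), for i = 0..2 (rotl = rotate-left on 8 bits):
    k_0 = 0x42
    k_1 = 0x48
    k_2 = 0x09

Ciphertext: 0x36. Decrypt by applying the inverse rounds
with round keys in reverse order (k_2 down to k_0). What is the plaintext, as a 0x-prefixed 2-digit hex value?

0x9E

s_0 = ciphertext = 0x36
s_1 = InvRound(s_0, k_2) = 0xC3
s_2 = InvRound(s_1, k_1) = 0xEC
s_3 = InvRound(s_2, k_0) = 0x9E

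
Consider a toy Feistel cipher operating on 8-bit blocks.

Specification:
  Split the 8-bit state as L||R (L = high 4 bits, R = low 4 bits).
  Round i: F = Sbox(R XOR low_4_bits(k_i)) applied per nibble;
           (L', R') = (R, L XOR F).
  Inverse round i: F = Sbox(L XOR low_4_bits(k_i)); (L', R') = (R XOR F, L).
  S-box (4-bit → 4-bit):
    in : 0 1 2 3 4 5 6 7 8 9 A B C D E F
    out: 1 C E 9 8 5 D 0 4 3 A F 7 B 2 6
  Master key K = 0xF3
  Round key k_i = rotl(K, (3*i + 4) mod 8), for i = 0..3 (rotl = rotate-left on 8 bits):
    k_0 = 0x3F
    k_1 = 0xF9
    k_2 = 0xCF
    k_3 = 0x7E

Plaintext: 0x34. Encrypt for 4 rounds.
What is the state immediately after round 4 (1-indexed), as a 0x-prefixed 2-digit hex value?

0xE0

s_0 = plaintext = 0x34
s_1 = Round(s_0, k_0) = 0x4C
s_2 = Round(s_1, k_1) = 0xC1
s_3 = Round(s_2, k_2) = 0x1E
s_4 = Round(s_3, k_3) = 0xE0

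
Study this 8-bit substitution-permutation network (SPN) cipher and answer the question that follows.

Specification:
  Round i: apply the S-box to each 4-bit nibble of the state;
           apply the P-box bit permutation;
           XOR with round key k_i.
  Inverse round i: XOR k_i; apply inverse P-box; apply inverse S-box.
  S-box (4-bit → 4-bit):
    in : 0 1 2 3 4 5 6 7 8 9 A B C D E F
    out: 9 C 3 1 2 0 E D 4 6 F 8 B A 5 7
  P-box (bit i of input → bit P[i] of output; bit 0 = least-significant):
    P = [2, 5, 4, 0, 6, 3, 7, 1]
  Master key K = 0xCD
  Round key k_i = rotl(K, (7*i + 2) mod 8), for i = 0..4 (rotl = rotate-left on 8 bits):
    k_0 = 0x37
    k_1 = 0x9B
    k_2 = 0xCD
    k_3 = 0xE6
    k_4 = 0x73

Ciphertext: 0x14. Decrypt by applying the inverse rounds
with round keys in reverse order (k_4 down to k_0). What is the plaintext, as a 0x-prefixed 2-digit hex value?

0x44

s_0 = ciphertext = 0x14
s_1 = InvRound(s_0, k_4) = 0x0C
s_2 = InvRound(s_1, k_3) = 0xA4
s_3 = InvRound(s_2, k_2) = 0x2D
s_4 = InvRound(s_3, k_1) = 0x1F
s_5 = InvRound(s_4, k_0) = 0x44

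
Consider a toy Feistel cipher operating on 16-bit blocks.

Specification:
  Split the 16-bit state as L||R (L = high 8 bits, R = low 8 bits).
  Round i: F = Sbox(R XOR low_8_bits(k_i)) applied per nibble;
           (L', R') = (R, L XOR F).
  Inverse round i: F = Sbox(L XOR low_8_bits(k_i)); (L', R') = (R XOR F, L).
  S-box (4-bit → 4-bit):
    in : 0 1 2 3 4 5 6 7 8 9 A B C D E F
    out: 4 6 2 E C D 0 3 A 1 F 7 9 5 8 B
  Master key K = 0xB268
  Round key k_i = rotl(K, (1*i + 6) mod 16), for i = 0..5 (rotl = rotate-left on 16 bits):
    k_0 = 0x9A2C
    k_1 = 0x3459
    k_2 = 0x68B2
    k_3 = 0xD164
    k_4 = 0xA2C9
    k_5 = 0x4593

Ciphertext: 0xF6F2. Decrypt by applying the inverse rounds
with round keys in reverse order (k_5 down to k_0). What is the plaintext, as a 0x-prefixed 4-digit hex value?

s_0 = ciphertext = 0xF6F2
s_1 = InvRound(s_0, k_5) = 0xFFF6
s_2 = InvRound(s_1, k_4) = 0x16FF
s_3 = InvRound(s_2, k_3) = 0xCD16
s_4 = InvRound(s_3, k_2) = 0x2DCD
s_5 = InvRound(s_4, k_1) = 0xF12D
s_6 = InvRound(s_5, k_0) = 0x78F1

0x78F1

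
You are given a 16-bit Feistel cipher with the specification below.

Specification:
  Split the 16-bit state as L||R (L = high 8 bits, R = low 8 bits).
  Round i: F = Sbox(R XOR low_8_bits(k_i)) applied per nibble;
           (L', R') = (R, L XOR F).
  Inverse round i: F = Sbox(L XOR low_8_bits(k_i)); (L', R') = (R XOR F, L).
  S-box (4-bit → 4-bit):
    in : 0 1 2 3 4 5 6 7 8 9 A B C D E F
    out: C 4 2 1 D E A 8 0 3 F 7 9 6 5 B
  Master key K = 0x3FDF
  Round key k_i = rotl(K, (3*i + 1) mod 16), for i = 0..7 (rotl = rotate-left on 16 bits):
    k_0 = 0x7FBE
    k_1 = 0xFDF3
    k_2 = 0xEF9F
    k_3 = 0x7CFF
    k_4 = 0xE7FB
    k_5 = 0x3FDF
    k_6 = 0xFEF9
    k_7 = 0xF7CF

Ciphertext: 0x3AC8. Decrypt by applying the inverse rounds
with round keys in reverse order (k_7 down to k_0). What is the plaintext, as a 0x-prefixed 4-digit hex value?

0xDB52

s_0 = ciphertext = 0x3AC8
s_1 = InvRound(s_0, k_7) = 0x763A
s_2 = InvRound(s_1, k_6) = 0x3176
s_3 = InvRound(s_2, k_5) = 0x2331
s_4 = InvRound(s_3, k_4) = 0x5123
s_5 = InvRound(s_4, k_3) = 0xD651
s_6 = InvRound(s_5, k_2) = 0x82D6
s_7 = InvRound(s_6, k_1) = 0x5282
s_8 = InvRound(s_7, k_0) = 0xDB52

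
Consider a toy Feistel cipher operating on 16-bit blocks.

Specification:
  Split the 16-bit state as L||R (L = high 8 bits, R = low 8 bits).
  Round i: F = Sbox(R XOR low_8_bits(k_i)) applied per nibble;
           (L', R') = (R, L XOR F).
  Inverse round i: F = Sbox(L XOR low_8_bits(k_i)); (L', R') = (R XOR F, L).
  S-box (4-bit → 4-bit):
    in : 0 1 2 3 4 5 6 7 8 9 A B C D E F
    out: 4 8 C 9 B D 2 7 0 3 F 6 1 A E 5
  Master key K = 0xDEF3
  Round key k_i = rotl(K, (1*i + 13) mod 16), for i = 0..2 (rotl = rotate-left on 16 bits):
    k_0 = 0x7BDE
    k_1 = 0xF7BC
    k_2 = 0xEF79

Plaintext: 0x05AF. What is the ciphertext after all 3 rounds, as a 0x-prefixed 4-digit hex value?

0xB763

s_0 = plaintext = 0x05AF
s_1 = Round(s_0, k_0) = 0xAF7D
s_2 = Round(s_1, k_1) = 0x7DB7
s_3 = Round(s_2, k_2) = 0xB763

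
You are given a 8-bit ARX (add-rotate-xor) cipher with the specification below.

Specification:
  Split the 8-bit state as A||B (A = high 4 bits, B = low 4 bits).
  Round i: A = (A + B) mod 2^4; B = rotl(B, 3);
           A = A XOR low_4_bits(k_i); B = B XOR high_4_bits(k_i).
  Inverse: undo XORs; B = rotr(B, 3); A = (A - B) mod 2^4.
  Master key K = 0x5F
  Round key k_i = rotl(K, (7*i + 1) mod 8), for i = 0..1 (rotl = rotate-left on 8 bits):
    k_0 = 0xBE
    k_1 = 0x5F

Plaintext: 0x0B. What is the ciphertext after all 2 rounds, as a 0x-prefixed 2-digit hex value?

s_0 = plaintext = 0x0B
s_1 = Round(s_0, k_0) = 0x56
s_2 = Round(s_1, k_1) = 0x46

0x46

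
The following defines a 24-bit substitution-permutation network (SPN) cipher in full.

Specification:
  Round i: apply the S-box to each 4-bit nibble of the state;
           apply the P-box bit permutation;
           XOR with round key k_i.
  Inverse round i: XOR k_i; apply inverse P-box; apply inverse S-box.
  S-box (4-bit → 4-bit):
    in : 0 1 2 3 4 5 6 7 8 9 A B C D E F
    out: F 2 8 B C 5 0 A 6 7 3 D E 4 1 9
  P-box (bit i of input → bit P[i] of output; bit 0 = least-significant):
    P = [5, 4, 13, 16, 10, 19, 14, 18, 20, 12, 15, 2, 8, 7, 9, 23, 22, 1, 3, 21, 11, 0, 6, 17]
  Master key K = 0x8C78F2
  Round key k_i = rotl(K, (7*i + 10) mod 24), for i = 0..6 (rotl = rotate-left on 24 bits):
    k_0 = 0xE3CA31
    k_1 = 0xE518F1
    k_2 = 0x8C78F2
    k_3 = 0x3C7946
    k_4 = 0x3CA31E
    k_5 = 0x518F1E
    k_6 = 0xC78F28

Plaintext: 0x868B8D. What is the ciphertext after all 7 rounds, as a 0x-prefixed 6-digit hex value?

0x20FF19

s_0 = plaintext = 0x868B8D
s_1 = Round(s_0, k_0) = 0xFB28F4
s_2 = Round(s_1, k_1) = 0x02A4F9
s_3 = Round(s_2, k_2) = 0xAAD507
s_4 = Round(s_3, k_3) = 0x61B755
s_5 = Round(s_4, k_4) = 0xBCD438
s_6 = Round(s_5, k_5) = 0x7F2140
s_7 = Round(s_6, k_6) = 0x20FF19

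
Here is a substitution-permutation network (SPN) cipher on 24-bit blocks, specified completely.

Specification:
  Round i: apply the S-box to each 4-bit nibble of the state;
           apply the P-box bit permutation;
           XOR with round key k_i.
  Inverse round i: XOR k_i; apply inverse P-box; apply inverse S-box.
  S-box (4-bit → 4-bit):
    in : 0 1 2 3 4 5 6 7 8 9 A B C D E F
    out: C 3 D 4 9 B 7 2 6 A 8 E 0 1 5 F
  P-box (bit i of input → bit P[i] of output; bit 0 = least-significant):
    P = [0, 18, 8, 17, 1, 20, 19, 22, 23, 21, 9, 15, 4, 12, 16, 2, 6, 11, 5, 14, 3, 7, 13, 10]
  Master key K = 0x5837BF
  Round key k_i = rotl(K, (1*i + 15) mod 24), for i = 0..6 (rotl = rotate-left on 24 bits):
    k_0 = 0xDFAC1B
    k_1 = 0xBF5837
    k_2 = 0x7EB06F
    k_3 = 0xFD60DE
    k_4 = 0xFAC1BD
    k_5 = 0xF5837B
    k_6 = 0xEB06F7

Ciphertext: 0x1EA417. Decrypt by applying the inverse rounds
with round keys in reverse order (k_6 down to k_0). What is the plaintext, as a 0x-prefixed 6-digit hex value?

0x8CE367

s_0 = ciphertext = 0x1EA417
s_1 = InvRound(s_0, k_6) = 0x8E3F97
s_2 = InvRound(s_1, k_5) = 0xF6B9BA
s_3 = InvRound(s_2, k_4) = 0x399CE1
s_4 = InvRound(s_3, k_3) = 0x2B5441
s_5 = InvRound(s_4, k_2) = 0x200A57
s_6 = InvRound(s_5, k_1) = 0xC28E89
s_7 = InvRound(s_6, k_0) = 0x8CE367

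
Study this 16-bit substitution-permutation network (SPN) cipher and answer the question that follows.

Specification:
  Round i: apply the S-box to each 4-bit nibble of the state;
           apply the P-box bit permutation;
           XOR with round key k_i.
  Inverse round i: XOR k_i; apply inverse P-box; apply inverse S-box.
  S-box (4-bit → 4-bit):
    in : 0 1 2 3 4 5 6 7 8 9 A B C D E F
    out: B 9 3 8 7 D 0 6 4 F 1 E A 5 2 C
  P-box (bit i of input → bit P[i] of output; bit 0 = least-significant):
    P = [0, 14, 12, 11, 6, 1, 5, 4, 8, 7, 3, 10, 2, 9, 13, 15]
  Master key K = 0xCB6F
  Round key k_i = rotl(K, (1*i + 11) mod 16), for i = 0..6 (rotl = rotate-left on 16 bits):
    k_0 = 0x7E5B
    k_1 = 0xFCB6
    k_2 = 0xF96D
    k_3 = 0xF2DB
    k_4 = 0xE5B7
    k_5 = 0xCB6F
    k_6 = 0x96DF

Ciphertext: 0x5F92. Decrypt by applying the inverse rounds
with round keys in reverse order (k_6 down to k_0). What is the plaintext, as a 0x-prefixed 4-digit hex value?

0x9445

s_0 = ciphertext = 0x5F92
s_1 = InvRound(s_0, k_6) = 0x1DA0
s_2 = InvRound(s_1, k_5) = 0x0B24
s_3 = InvRound(s_2, k_4) = 0xBCC0
s_4 = InvRound(s_3, k_3) = 0xEFC0
s_5 = InvRound(s_4, k_2) = 0x2B8D
s_6 = InvRound(s_5, k_1) = 0xC5B4
s_7 = InvRound(s_6, k_0) = 0x9445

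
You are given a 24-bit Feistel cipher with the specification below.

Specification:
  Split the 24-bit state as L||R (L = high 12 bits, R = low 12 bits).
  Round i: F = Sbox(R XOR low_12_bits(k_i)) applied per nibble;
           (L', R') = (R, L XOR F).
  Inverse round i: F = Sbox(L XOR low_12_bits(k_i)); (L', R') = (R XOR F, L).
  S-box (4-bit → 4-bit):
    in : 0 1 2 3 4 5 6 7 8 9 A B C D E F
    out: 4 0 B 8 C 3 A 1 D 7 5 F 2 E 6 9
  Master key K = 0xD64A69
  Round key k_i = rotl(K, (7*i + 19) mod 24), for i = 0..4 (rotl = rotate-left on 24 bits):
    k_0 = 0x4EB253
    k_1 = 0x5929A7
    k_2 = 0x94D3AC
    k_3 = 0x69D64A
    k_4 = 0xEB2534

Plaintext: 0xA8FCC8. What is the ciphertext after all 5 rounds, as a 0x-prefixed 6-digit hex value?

s_0 = plaintext = 0xA8FCC8
s_1 = Round(s_0, k_0) = 0xCC8CF0
s_2 = Round(s_1, k_1) = 0xCF0FF9
s_3 = Round(s_2, k_2) = 0xFF9EC3
s_4 = Round(s_3, k_3) = 0xEC322E
s_5 = Round(s_4, k_4) = 0x22EFC6

0x22EFC6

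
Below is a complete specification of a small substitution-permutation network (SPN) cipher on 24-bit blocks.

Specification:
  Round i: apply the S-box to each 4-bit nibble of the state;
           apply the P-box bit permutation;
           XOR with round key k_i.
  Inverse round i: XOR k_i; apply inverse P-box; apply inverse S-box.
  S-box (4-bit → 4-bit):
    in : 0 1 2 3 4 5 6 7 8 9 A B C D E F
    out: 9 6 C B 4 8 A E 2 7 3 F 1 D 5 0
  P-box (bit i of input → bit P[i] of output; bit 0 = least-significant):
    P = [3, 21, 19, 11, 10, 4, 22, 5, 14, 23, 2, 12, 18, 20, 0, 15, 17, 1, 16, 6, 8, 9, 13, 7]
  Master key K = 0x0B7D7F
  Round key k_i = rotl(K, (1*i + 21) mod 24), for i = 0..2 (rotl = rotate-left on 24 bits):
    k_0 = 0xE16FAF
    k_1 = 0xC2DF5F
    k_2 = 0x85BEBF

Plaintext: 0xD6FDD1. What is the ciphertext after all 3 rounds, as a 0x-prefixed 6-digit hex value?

0x9AED18

s_0 = plaintext = 0xD6FDD1
s_1 = Round(s_0, k_0) = 0x891A49
s_2 = Round(s_1, k_1) = 0x399D54
s_3 = Round(s_2, k_2) = 0x9AED18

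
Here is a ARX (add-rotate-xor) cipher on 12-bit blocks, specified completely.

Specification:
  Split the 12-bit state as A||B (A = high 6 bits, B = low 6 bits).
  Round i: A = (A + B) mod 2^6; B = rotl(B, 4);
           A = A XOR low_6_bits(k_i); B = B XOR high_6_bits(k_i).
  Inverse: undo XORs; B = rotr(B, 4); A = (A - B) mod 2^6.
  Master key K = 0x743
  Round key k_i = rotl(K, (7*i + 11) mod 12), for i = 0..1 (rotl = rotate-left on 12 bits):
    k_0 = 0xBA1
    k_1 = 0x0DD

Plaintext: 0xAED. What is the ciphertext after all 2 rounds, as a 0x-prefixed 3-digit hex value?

0xCDE

s_0 = plaintext = 0xAED
s_1 = Round(s_0, k_0) = 0xE75
s_2 = Round(s_1, k_1) = 0xCDE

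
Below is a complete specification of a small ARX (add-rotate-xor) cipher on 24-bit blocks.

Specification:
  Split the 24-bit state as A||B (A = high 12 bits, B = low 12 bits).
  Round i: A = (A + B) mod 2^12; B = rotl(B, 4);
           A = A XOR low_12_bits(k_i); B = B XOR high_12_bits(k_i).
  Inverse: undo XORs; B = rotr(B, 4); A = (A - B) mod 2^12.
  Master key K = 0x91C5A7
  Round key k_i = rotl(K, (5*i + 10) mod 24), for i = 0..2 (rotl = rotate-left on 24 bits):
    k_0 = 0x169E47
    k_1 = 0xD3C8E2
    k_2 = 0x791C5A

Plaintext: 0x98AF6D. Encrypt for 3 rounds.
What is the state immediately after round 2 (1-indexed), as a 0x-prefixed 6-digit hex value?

0x68465B

s_0 = plaintext = 0x98AF6D
s_1 = Round(s_0, k_0) = 0x6B07B6
s_2 = Round(s_1, k_1) = 0x68465B
s_3 = Round(s_2, k_2) = 0x085227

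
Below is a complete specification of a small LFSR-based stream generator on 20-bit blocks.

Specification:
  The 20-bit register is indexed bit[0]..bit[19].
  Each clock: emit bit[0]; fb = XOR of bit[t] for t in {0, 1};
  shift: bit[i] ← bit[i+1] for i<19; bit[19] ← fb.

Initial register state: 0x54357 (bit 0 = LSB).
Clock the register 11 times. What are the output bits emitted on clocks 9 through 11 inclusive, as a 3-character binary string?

reg_0 = 0x54357
clock 1: out=1, reg = 0x2A1AB
clock 2: out=1, reg = 0x150D5
clock 3: out=1, reg = 0x8A86A
clock 4: out=0, reg = 0xC5435
clock 5: out=1, reg = 0xE2A1A
clock 6: out=0, reg = 0xF150D
clock 7: out=1, reg = 0xF8A86
clock 8: out=0, reg = 0xFC543
clock 9: out=1, reg = 0x7E2A1
clock 10: out=1, reg = 0xBF150
clock 11: out=0, reg = 0x5F8A8

110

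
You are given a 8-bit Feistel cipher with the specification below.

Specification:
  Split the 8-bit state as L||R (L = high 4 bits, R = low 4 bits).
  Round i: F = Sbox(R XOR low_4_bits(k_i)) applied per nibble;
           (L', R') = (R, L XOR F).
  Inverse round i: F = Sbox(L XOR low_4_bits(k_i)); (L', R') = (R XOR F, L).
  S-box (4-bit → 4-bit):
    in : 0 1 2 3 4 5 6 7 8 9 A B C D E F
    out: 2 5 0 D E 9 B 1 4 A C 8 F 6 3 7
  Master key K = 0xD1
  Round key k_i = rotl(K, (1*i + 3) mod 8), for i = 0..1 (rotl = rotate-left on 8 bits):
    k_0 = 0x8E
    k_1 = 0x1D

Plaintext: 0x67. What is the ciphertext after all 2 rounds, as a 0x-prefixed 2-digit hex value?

0xC2

s_0 = plaintext = 0x67
s_1 = Round(s_0, k_0) = 0x7C
s_2 = Round(s_1, k_1) = 0xC2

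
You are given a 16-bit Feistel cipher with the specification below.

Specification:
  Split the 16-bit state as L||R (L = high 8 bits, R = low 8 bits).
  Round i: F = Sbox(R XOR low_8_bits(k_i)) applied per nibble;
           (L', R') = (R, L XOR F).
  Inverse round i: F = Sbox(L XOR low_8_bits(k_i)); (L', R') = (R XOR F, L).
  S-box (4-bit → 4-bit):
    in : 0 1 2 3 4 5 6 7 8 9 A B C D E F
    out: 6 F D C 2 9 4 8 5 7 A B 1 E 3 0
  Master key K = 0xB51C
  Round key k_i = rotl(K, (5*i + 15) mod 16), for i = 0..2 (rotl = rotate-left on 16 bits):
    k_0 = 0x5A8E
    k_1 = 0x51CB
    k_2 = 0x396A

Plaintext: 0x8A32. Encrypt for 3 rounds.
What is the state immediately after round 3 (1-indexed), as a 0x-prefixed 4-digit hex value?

0x34A8

s_0 = plaintext = 0x8A32
s_1 = Round(s_0, k_0) = 0x323B
s_2 = Round(s_1, k_1) = 0x3B34
s_3 = Round(s_2, k_2) = 0x34A8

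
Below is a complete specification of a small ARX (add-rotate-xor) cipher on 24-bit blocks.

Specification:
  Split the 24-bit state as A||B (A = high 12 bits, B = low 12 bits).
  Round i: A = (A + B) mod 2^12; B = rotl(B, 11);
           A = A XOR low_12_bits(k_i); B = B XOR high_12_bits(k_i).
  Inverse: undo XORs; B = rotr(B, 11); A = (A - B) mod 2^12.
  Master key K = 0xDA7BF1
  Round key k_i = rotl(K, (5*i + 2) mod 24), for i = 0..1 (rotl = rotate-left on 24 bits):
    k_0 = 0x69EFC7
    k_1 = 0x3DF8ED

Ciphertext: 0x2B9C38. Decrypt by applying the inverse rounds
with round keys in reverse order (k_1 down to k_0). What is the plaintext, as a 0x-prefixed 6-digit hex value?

0x29F2A3

s_0 = ciphertext = 0x2B9C38
s_1 = InvRound(s_0, k_1) = 0xA85FCF
s_2 = InvRound(s_1, k_0) = 0x29F2A3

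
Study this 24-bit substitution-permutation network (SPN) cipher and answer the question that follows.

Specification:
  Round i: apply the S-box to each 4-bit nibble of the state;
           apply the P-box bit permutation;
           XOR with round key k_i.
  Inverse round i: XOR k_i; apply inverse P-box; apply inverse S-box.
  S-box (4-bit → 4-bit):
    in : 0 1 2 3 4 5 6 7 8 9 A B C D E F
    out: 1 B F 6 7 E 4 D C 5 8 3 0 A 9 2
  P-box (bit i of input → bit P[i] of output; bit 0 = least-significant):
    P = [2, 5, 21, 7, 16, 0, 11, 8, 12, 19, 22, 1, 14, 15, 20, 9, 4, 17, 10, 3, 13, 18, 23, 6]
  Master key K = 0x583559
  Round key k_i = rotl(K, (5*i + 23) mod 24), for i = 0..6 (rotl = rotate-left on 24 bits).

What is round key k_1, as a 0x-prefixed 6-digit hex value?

0x835595

K = 0x583559
k_0 = rotl(K, (5*0+23) mod 24) = rotl(K, 23) = 0xAC1AAC
k_1 = rotl(K, (5*1+23) mod 24) = rotl(K, 4) = 0x835595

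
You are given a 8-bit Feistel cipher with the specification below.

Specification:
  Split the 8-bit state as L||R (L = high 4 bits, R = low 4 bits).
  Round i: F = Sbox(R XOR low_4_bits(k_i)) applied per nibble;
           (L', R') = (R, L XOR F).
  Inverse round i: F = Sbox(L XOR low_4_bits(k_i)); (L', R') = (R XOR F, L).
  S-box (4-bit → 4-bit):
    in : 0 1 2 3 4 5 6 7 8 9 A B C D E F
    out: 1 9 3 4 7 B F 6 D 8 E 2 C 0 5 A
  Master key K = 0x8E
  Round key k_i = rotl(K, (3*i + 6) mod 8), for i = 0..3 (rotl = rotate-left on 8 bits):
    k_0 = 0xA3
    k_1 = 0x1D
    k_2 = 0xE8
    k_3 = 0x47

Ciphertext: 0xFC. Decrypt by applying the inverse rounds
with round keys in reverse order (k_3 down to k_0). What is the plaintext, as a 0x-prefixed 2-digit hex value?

0xBF

s_0 = ciphertext = 0xFC
s_1 = InvRound(s_0, k_3) = 0x1F
s_2 = InvRound(s_1, k_2) = 0x71
s_3 = InvRound(s_2, k_1) = 0xF7
s_4 = InvRound(s_3, k_0) = 0xBF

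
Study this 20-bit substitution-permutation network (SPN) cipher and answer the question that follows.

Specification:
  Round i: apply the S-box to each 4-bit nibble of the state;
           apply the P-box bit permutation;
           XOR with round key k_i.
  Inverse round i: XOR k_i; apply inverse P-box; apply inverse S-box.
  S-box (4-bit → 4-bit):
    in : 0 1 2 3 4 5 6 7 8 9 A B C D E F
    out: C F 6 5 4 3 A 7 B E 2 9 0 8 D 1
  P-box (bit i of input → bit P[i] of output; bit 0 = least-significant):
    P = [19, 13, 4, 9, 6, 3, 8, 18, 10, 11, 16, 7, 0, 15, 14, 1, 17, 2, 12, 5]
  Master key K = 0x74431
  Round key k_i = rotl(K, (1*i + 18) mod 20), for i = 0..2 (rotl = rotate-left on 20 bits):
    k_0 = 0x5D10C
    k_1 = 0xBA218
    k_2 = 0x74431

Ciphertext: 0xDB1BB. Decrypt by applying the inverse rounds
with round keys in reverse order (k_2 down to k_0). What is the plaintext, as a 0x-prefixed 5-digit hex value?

0xDBA98

s_0 = ciphertext = 0xDB1BB
s_1 = InvRound(s_0, k_2) = 0x39B25
s_2 = InvRound(s_1, k_1) = 0x9FA27
s_3 = InvRound(s_2, k_0) = 0xDBA98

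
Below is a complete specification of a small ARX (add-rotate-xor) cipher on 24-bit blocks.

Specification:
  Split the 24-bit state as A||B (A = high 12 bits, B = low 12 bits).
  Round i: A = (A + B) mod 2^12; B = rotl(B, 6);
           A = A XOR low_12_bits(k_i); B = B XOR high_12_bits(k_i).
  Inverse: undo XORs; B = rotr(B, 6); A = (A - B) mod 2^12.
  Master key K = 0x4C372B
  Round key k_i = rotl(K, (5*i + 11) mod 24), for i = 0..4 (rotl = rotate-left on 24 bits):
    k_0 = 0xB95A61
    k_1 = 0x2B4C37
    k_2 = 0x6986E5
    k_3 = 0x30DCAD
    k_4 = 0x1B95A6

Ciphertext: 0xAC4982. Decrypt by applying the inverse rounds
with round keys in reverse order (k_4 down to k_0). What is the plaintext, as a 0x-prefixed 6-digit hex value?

0x2E0C2D

s_0 = ciphertext = 0xAC4982
s_1 = InvRound(s_0, k_4) = 0x082EE0
s_2 = InvRound(s_1, k_3) = 0x0B8B77
s_3 = InvRound(s_2, k_2) = 0xA66BF7
s_4 = InvRound(s_3, k_1) = 0x56C0E5
s_5 = InvRound(s_4, k_0) = 0x2E0C2D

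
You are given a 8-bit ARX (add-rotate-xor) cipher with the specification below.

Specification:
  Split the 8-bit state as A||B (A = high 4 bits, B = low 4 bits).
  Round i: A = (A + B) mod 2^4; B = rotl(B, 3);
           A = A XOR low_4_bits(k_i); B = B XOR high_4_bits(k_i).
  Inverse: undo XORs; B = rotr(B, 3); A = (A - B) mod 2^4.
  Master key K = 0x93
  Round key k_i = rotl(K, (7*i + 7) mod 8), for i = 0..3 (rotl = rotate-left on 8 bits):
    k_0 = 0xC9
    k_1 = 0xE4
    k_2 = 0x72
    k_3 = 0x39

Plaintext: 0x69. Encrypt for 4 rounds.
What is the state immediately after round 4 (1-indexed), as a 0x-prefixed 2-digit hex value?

s_0 = plaintext = 0x69
s_1 = Round(s_0, k_0) = 0x60
s_2 = Round(s_1, k_1) = 0x2E
s_3 = Round(s_2, k_2) = 0x20
s_4 = Round(s_3, k_3) = 0xB3

0xB3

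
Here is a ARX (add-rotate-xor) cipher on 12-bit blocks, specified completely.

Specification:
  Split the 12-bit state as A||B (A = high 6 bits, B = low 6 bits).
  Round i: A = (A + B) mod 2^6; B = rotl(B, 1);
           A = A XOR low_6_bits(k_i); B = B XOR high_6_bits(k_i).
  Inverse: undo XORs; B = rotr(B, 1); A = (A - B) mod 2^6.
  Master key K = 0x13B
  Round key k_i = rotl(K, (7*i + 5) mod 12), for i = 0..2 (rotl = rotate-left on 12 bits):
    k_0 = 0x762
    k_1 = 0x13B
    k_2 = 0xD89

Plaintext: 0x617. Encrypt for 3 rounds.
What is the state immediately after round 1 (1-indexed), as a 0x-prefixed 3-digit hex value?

s_0 = plaintext = 0x617
s_1 = Round(s_0, k_0) = 0x373
s_2 = Round(s_1, k_1) = 0xEE3
s_3 = Round(s_2, k_2) = 0x5F1

0x373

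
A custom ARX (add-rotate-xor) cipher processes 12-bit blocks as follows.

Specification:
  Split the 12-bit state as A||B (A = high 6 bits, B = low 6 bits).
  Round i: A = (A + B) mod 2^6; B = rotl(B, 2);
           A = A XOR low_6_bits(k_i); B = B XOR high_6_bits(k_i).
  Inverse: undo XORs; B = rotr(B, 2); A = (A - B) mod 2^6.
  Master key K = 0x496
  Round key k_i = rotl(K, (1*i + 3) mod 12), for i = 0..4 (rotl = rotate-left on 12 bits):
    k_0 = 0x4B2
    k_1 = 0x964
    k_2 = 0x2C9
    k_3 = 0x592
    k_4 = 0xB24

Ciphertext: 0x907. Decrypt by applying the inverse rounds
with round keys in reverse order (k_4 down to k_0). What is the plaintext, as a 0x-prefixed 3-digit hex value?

s_0 = ciphertext = 0x907
s_1 = InvRound(s_0, k_4) = 0x1BA
s_2 = InvRound(s_1, k_3) = 0x24B
s_3 = InvRound(s_2, k_2) = 0x000
s_4 = InvRound(s_3, k_1) = 0x2D9
s_5 = InvRound(s_4, k_0) = 0x1F2

0x1F2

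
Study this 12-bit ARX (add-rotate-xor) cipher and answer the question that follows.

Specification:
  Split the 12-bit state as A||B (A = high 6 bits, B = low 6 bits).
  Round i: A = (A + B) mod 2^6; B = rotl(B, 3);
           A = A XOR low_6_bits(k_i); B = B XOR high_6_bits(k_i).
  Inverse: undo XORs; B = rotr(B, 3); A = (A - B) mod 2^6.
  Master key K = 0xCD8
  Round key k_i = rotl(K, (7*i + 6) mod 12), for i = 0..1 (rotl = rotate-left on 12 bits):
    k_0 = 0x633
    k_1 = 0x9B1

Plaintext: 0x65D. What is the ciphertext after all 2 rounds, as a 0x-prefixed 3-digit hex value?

s_0 = plaintext = 0x65D
s_1 = Round(s_0, k_0) = 0x173
s_2 = Round(s_1, k_1) = 0x278

0x278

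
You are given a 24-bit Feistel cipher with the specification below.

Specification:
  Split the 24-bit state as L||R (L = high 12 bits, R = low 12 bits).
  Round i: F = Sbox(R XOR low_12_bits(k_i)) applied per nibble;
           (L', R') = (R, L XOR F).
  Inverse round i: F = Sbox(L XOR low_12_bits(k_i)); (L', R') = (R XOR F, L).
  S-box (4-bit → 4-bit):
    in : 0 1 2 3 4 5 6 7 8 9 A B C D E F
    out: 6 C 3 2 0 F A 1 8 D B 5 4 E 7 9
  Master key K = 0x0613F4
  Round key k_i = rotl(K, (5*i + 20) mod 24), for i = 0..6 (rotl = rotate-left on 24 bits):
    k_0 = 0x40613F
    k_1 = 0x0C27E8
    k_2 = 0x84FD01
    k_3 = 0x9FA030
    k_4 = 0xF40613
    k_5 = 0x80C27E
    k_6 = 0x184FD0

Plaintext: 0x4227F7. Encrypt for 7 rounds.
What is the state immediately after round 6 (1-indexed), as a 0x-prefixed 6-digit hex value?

s_0 = plaintext = 0x4227F7
s_1 = Round(s_0, k_0) = 0x7F7E6A
s_2 = Round(s_1, k_1) = 0xE6AA74
s_3 = Round(s_2, k_2) = 0xA74F75
s_4 = Round(s_3, k_3) = 0xF7537B
s_5 = Round(s_4, k_4) = 0x37B0DD
s_6 = Round(s_5, k_5) = 0x0DD0C9
s_7 = Round(s_6, k_6) = 0x0C9910

0x0DD0C9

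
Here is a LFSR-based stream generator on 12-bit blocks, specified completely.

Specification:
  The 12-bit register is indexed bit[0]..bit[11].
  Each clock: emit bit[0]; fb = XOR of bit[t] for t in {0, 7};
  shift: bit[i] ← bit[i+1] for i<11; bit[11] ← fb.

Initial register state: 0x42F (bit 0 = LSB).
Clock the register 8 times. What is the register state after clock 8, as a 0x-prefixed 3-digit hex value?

0xC74

reg_0 = 0x42F
clock 1: out=1, reg = 0xA17
clock 2: out=1, reg = 0xD0B
clock 3: out=1, reg = 0xE85
clock 4: out=1, reg = 0x742
clock 5: out=0, reg = 0x3A1
clock 6: out=1, reg = 0x1D0
clock 7: out=0, reg = 0x8E8
clock 8: out=0, reg = 0xC74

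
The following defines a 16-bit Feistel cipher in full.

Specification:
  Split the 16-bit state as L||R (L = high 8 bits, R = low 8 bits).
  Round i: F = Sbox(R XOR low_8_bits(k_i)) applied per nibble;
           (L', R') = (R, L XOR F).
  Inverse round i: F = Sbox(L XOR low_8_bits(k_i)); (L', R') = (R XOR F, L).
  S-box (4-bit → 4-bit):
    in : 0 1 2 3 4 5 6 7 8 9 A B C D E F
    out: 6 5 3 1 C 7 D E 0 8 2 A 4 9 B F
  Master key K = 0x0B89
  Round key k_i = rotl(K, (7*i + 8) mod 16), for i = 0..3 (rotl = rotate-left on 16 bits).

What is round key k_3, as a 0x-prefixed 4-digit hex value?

0x2171

K = 0x0B89
k_0 = rotl(K, (7*0+8) mod 16) = rotl(K, 8) = 0x890B
k_1 = rotl(K, (7*1+8) mod 16) = rotl(K, 15) = 0x85C4
k_2 = rotl(K, (7*2+8) mod 16) = rotl(K, 6) = 0xE242
k_3 = rotl(K, (7*3+8) mod 16) = rotl(K, 13) = 0x2171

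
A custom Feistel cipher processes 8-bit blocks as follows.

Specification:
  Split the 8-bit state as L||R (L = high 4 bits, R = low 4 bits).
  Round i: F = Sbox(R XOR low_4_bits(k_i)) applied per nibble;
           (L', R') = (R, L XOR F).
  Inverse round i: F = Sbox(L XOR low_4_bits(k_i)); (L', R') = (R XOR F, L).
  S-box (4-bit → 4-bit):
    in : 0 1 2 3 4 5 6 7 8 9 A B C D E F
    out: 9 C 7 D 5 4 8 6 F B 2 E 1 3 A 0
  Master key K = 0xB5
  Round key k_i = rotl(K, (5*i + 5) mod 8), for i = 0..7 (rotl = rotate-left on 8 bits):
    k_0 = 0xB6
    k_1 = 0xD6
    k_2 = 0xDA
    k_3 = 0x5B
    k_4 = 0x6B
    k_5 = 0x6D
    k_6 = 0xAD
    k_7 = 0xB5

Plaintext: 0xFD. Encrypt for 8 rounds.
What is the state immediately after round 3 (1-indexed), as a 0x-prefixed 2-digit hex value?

s_0 = plaintext = 0xFD
s_1 = Round(s_0, k_0) = 0xD1
s_2 = Round(s_1, k_1) = 0x1B
s_3 = Round(s_2, k_2) = 0xBD
s_4 = Round(s_3, k_3) = 0xD3
s_5 = Round(s_4, k_4) = 0x32
s_6 = Round(s_5, k_5) = 0x23
s_7 = Round(s_6, k_6) = 0x38
s_8 = Round(s_7, k_7) = 0x80

0xBD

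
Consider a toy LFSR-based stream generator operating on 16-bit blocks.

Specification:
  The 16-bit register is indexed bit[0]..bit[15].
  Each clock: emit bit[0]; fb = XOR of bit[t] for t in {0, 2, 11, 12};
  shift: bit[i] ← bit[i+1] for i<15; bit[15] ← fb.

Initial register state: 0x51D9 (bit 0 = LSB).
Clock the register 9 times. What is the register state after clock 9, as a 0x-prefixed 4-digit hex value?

0xD028

reg_0 = 0x51D9
clock 1: out=1, reg = 0x28EC
clock 2: out=0, reg = 0x1476
clock 3: out=0, reg = 0x0A3B
clock 4: out=1, reg = 0x051D
clock 5: out=1, reg = 0x028E
clock 6: out=0, reg = 0x8147
clock 7: out=1, reg = 0x40A3
clock 8: out=1, reg = 0xA051
clock 9: out=1, reg = 0xD028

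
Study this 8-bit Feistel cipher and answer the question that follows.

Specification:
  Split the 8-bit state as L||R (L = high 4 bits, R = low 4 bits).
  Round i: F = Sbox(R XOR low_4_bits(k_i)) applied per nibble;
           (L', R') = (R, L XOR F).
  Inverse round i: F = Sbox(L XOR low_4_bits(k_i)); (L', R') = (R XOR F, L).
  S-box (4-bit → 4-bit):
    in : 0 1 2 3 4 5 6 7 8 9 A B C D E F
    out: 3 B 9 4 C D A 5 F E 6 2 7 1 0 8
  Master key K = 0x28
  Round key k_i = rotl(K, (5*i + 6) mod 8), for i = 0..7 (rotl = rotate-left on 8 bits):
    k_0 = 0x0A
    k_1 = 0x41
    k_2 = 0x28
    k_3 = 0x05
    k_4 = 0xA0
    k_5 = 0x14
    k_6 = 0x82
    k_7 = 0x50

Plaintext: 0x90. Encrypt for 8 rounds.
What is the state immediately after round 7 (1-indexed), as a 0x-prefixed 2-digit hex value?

s_0 = plaintext = 0x90
s_1 = Round(s_0, k_0) = 0x0F
s_2 = Round(s_1, k_1) = 0xF0
s_3 = Round(s_2, k_2) = 0x00
s_4 = Round(s_3, k_3) = 0x0D
s_5 = Round(s_4, k_4) = 0xD1
s_6 = Round(s_5, k_5) = 0x10
s_7 = Round(s_6, k_6) = 0x08
s_8 = Round(s_7, k_7) = 0x8F

0x08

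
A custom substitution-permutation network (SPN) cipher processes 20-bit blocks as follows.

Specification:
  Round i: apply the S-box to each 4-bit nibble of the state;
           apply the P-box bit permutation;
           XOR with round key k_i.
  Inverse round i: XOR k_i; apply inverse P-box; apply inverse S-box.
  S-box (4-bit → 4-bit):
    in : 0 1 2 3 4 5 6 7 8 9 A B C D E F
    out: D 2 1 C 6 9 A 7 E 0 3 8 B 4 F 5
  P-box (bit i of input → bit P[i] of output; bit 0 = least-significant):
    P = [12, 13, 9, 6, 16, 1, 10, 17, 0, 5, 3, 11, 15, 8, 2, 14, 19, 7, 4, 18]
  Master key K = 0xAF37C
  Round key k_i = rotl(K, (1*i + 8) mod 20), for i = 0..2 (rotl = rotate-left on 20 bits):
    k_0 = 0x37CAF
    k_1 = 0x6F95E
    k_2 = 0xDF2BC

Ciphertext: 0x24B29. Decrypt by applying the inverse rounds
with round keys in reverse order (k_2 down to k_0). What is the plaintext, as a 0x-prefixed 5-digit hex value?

0xD7173

s_0 = ciphertext = 0x24B29
s_1 = InvRound(s_0, k_2) = 0xE755A
s_2 = InvRound(s_1, k_1) = 0x2FBD9
s_3 = InvRound(s_2, k_0) = 0xD7173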